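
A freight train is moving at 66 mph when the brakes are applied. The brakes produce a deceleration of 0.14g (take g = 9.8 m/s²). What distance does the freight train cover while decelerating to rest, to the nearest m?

Braking distance ≈ 317 m

66 mph × 0.44704 = 29.5046 m/s.
a = 0.14 × 9.8 = 1.372 m/s².
Braking distance = v²/(2a) = 29.5046² / (2 × 1.372) = 870.521 / 2.744 = 317.245 m.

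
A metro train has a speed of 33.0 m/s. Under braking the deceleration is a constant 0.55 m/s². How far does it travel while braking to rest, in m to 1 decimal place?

Braking distance ≈ 990.0 m

Braking distance = v²/(2a) = 33.0000² / (2 × 0.550) = 1089.000 / 1.100 = 990.000 m.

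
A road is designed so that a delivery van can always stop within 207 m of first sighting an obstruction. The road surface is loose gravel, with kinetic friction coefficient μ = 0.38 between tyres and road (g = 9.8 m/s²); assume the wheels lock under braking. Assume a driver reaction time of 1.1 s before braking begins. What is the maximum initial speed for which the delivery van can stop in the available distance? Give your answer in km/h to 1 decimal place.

Maximum speed ≈ 127.4 km/h

a = μg = 0.38 × 9.8 = 3.724 m/s².
Stopping distance: v·t_r + v²/(2a) = 207 with t_r = 1.1 s and a = 3.724 m/s².
So v² + 8.193 v − 1541.74 = 0.
Positive root: v = −a·t_r + √((a·t_r)² + 2a·d) = −4.096 + √(16.777 + 1541.74) = 35.3821 m/s.
35.3821 m/s × 3.6 = 127.376 km/h.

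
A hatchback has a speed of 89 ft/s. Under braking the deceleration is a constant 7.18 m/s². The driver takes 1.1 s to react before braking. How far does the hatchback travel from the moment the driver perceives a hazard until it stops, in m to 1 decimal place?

89 ft/s × 0.3048 = 27.1272 m/s.
Reaction distance = v·t_r = 27.1272 × 1.1 = 29.840 m.
Braking distance = v²/(2a) = 27.1272² / (2 × 7.180) = 735.885 / 14.360 = 51.245 m.
Total = 29.840 + 51.245 = 81.085 m.

Total stopping distance ≈ 81.1 m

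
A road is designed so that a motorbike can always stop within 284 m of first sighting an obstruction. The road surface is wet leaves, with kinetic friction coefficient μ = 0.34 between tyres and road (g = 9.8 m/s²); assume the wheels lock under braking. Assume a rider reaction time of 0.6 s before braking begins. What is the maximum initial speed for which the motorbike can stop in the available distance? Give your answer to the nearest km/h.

a = μg = 0.34 × 9.8 = 3.332 m/s².
Stopping distance: v·t_r + v²/(2a) = 284 with t_r = 0.6 s and a = 3.332 m/s².
So v² + 3.998 v − 1892.58 = 0.
Positive root: v = −a·t_r + √((a·t_r)² + 2a·d) = −1.999 + √(3.996 + 1892.58) = 41.5507 m/s.
41.5507 m/s × 3.6 = 149.583 km/h.

Maximum speed ≈ 150 km/h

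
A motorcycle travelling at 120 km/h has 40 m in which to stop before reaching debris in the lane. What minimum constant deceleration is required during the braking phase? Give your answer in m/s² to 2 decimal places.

120 km/h ÷ 3.6 = 33.3333 m/s.
v² = 2a·d ⇒ a = v²/(2d) = 33.3333² / (2 × 40.000) = 1111.109 / 80.000 = 13.8889 m/s².

Required deceleration ≈ 13.89 m/s²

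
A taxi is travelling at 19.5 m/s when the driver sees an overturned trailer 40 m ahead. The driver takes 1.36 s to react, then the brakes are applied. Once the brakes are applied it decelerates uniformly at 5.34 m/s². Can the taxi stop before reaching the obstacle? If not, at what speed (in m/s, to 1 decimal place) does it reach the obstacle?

Reaction distance = 19.5000 × 1.36 = 26.520 m.
Braking distance needed to stop: v²/(2a) = 380.250 / 10.680 = 35.604 m, so total needed = 26.520 + 35.604 = 62.124 m > 40 m — it cannot stop.
Distance remaining when braking begins: 40 − 26.520 = 13.480 m.
v² = v₀² − 2a·d = 380.250 − 2 × 5.340 × 13.480 = 236.284 m²/s².
v = √236.284 = 15.372 m/s.

No — it strikes the obstacle at 15.4 m/s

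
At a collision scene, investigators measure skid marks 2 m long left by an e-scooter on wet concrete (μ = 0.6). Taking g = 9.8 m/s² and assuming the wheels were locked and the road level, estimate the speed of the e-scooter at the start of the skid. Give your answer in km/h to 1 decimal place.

Initial speed ≈ 17.5 km/h

Deceleration a = μg = 0.6 × 9.8 = 5.880 m/s².
v = √(2a·d) = √(2 × 5.880 × 2) = √23.520 = 4.8497 m/s.
= 4.8497 × 3.6 = 17.459 km/h.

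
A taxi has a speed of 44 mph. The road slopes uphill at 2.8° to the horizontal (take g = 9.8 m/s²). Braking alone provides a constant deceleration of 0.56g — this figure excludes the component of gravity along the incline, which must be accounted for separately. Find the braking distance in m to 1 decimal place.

Braking distance ≈ 32.4 m

44 mph × 0.44704 = 19.6698 m/s.
a = 0.56 × 9.8 = 5.488 m/s².
Gravity along the uphill slope adds to the braking deceleration: a_eff = 5.488 + 9.8·sin 2.8° = 5.488 + 0.479 = 5.967 m/s².
Braking distance = v²/(2a) = 19.6698² / (2 × 5.967) = 386.901 / 11.934 = 32.420 m.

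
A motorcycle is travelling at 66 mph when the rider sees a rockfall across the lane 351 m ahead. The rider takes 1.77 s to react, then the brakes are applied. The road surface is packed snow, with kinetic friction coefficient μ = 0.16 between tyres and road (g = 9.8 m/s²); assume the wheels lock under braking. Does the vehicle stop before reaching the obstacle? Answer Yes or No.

Yes

66 mph × 0.44704 = 29.5046 m/s.
a = μg = 0.16 × 9.8 = 1.568 m/s².
Reaction distance = 29.5046 × 1.77 = 52.223 m.
Braking distance = v²/(2a) = 870.521 / 3.136 = 277.590 m.
Total stopping distance = 52.223 + 277.590 = 329.813 m, vs 351 m available — it stops with 351 − 329.813 = 21.187 m to spare.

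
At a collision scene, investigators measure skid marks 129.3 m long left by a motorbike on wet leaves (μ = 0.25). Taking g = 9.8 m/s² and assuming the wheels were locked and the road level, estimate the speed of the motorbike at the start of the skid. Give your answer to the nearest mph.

Deceleration a = μg = 0.25 × 9.8 = 2.450 m/s².
v = √(2a·d) = √(2 × 2.450 × 129.3) = √633.570 = 25.1708 m/s.
= 25.1708 ÷ 0.44704 = 56.305 mph.

Initial speed ≈ 56 mph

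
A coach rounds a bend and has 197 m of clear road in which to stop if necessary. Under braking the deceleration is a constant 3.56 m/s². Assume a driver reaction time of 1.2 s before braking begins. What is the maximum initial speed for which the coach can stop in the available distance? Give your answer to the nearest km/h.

Maximum speed ≈ 120 km/h

Stopping distance: v·t_r + v²/(2a) = 197 with t_r = 1.2 s and a = 3.560 m/s².
So v² + 8.544 v − 1402.64 = 0.
Positive root: v = −a·t_r + √((a·t_r)² + 2a·d) = −4.272 + √(18.250 + 1402.64) = 33.4227 m/s.
33.4227 m/s × 3.6 = 120.322 km/h.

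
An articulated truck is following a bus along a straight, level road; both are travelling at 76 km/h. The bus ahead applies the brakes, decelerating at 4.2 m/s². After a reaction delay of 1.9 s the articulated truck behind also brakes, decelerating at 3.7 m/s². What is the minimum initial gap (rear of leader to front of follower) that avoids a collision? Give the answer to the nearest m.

76 km/h ÷ 3.6 = 21.1111 m/s.
Leader travels v²/(2a_L) = 445.679 / 8.400 = 53.057 m before stopping.
Follower covers v·t_r = 21.1111 × 1.9 = 40.111 m while reacting, then v²/(2a_F) = 445.679 / 7.400 = 60.227 m while braking, for a total of 40.111 + 60.227 = 100.338 m.
Since a_F ≤ a_L and the follower starts braking later, the follower is never slower than the leader, so the closest approach is when both have stopped.
Minimum gap = 100.338 − 53.057 = 47.281 m.

Minimum gap ≈ 47 m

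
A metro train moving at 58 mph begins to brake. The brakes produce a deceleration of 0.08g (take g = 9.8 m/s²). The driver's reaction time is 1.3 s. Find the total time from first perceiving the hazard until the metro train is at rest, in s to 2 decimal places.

58 mph × 0.44704 = 25.9283 m/s.
a = 0.08 × 9.8 = 0.784 m/s².
Braking time = v/a = 25.9283 / 0.784 = 33.072 s.
Total = 1.3 + 33.072 = 34.372 s.

Total time ≈ 34.37 s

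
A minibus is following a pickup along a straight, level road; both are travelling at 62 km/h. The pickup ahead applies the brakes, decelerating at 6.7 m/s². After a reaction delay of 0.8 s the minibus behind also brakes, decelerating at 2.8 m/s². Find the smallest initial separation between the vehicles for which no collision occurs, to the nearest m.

Minimum gap ≈ 45 m

62 km/h ÷ 3.6 = 17.2222 m/s.
Leader travels v²/(2a_L) = 296.604 / 13.400 = 22.135 m before stopping.
Follower covers v·t_r = 17.2222 × 0.8 = 13.778 m while reacting, then v²/(2a_F) = 296.604 / 5.600 = 52.965 m while braking, for a total of 13.778 + 52.965 = 66.743 m.
Since a_F ≤ a_L and the follower starts braking later, the follower is never slower than the leader, so the closest approach is when both have stopped.
Minimum gap = 66.743 − 22.135 = 44.608 m.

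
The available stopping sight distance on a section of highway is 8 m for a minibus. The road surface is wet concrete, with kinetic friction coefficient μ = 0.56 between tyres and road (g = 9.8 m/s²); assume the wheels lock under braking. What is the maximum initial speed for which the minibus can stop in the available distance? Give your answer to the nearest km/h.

Maximum speed ≈ 34 km/h

a = μg = 0.56 × 9.8 = 5.488 m/s².
v²/(2a) = d ⇒ v = √(2 × 5.488 × 8) = √87.81 = 9.3707 m/s.
9.3707 m/s × 3.6 = 33.735 km/h.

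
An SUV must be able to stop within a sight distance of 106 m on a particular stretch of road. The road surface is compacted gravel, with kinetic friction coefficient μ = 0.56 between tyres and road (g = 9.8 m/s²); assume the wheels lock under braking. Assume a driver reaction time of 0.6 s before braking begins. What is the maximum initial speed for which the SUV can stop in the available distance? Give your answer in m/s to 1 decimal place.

Maximum speed ≈ 31.0 m/s

a = μg = 0.56 × 9.8 = 5.488 m/s².
Stopping distance: v·t_r + v²/(2a) = 106 with t_r = 0.6 s and a = 5.488 m/s².
So v² + 6.586 v − 1163.46 = 0.
Positive root: v = −a·t_r + √((a·t_r)² + 2a·d) = −3.293 + √(10.844 + 1163.46) = 30.9751 m/s.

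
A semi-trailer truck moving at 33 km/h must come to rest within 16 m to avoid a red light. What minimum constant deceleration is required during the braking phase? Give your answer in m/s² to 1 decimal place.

33 km/h ÷ 3.6 = 9.1667 m/s.
v² = 2a·d ⇒ a = v²/(2d) = 9.1667² / (2 × 16.000) = 84.028 / 32.000 = 2.6259 m/s².

Required deceleration ≈ 2.6 m/s²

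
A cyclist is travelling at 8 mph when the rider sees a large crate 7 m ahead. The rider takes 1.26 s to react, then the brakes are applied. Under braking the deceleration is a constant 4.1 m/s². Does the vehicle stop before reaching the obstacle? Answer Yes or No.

8 mph × 0.44704 = 3.5763 m/s.
Reaction distance = 3.5763 × 1.26 = 4.506 m.
Braking distance = v²/(2a) = 12.790 / 8.200 = 1.560 m.
Total stopping distance = 4.506 + 1.560 = 6.066 m, vs 7 m available — it stops with 7 − 6.066 = 0.934 m to spare.

Yes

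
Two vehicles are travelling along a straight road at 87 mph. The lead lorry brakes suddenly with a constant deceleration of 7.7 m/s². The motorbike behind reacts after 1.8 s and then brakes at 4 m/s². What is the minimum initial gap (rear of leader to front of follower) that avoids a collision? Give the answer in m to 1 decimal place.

Minimum gap ≈ 160.9 m

87 mph × 0.44704 = 38.8925 m/s.
Leader travels v²/(2a_L) = 1512.627 / 15.400 = 98.223 m before stopping.
Follower covers v·t_r = 38.8925 × 1.8 = 70.007 m while reacting, then v²/(2a_F) = 1512.627 / 8.000 = 189.078 m while braking, for a total of 70.007 + 189.078 = 259.085 m.
Since a_F ≤ a_L and the follower starts braking later, the follower is never slower than the leader, so the closest approach is when both have stopped.
Minimum gap = 259.085 − 98.223 = 160.862 m.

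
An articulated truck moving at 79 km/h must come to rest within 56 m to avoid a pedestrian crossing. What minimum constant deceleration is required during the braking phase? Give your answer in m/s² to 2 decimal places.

Required deceleration ≈ 4.30 m/s²

79 km/h ÷ 3.6 = 21.9444 m/s.
v² = 2a·d ⇒ a = v²/(2d) = 21.9444² / (2 × 56.000) = 481.557 / 112.000 = 4.2996 m/s².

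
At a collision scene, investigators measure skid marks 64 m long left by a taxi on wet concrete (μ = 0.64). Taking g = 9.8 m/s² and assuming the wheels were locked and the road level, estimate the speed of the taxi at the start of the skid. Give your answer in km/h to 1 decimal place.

Deceleration a = μg = 0.64 × 9.8 = 6.272 m/s².
v = √(2a·d) = √(2 × 6.272 × 64) = √802.816 = 28.3340 m/s.
= 28.3340 × 3.6 = 102.002 km/h.

Initial speed ≈ 102.0 km/h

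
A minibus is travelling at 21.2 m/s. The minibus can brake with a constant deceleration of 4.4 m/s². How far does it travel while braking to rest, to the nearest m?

Braking distance ≈ 51 m

Braking distance = v²/(2a) = 21.2000² / (2 × 4.400) = 449.440 / 8.800 = 51.073 m.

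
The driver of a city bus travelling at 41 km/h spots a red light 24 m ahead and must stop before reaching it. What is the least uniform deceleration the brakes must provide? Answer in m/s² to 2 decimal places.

Required deceleration ≈ 2.70 m/s²

41 km/h ÷ 3.6 = 11.3889 m/s.
v² = 2a·d ⇒ a = v²/(2d) = 11.3889² / (2 × 24.000) = 129.707 / 48.000 = 2.7022 m/s².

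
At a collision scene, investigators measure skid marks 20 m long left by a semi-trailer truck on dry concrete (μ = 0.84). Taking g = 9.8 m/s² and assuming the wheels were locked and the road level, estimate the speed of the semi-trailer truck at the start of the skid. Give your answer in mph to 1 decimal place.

Initial speed ≈ 40.6 mph

Deceleration a = μg = 0.84 × 9.8 = 8.232 m/s².
v = √(2a·d) = √(2 × 8.232 × 20) = √329.280 = 18.1461 m/s.
= 18.1461 ÷ 0.44704 = 40.592 mph.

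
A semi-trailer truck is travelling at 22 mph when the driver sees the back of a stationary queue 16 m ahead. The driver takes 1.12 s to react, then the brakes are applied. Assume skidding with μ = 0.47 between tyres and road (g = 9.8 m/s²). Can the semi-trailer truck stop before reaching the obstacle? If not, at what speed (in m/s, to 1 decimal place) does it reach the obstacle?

22 mph × 0.44704 = 9.8349 m/s.
a = μg = 0.47 × 9.8 = 4.606 m/s².
Reaction distance = 9.8349 × 1.12 = 11.015 m.
Braking distance needed to stop: v²/(2a) = 96.725 / 9.212 = 10.500 m, so total needed = 11.015 + 10.500 = 21.515 m > 16 m — it cannot stop.
Distance remaining when braking begins: 16 − 11.015 = 4.985 m.
v² = v₀² − 2a·d = 96.725 − 2 × 4.606 × 4.985 = 50.803 m²/s².
v = √50.803 = 7.128 m/s.

No — it strikes the obstacle at 7.1 m/s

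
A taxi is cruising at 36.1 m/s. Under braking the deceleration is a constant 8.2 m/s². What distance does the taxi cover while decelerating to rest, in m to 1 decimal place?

Braking distance = v²/(2a) = 36.1000² / (2 × 8.200) = 1303.210 / 16.400 = 79.464 m.

Braking distance ≈ 79.5 m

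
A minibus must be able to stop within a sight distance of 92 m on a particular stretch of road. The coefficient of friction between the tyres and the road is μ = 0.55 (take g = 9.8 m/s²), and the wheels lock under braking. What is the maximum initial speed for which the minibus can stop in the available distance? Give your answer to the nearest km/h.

Maximum speed ≈ 113 km/h

a = μg = 0.55 × 9.8 = 5.390 m/s².
v²/(2a) = d ⇒ v = √(2 × 5.390 × 92) = √991.76 = 31.4922 m/s.
31.4922 m/s × 3.6 = 113.372 km/h.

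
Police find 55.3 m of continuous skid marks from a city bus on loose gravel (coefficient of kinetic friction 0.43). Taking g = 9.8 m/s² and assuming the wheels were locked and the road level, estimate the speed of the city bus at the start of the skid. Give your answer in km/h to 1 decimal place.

Initial speed ≈ 77.7 km/h

Deceleration a = μg = 0.43 × 9.8 = 4.214 m/s².
v = √(2a·d) = √(2 × 4.214 × 55.3) = √466.068 = 21.5886 m/s.
= 21.5886 × 3.6 = 77.719 km/h.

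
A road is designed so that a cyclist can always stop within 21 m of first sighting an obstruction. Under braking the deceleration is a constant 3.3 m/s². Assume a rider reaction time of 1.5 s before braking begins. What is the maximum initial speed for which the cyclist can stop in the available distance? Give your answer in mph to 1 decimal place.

Maximum speed ≈ 17.5 mph

Stopping distance: v·t_r + v²/(2a) = 21 with t_r = 1.5 s and a = 3.300 m/s².
So v² + 9.900 v − 138.60 = 0.
Positive root: v = −a·t_r + √((a·t_r)² + 2a·d) = −4.950 + √(24.503 + 138.60) = 7.8212 m/s.
7.8212 m/s ÷ 0.44704 = 17.496 mph.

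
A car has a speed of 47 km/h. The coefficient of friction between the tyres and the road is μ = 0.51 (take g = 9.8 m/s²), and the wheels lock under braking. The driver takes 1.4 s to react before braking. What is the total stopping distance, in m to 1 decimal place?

47 km/h ÷ 3.6 = 13.0556 m/s.
a = μg = 0.51 × 9.8 = 4.998 m/s².
Reaction distance = v·t_r = 13.0556 × 1.4 = 18.278 m.
Braking distance = v²/(2a) = 13.0556² / (2 × 4.998) = 170.449 / 9.996 = 17.052 m.
Total = 18.278 + 17.052 = 35.330 m.

Total stopping distance ≈ 35.3 m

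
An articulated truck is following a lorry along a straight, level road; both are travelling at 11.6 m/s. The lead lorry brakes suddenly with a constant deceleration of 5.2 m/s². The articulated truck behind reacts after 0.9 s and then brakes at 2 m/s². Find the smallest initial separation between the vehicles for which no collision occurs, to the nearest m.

Minimum gap ≈ 31 m

Leader travels v²/(2a_L) = 134.560 / 10.400 = 12.938 m before stopping.
Follower covers v·t_r = 11.6000 × 0.9 = 10.440 m while reacting, then v²/(2a_F) = 134.560 / 4.000 = 33.640 m while braking, for a total of 10.440 + 33.640 = 44.080 m.
Since a_F ≤ a_L and the follower starts braking later, the follower is never slower than the leader, so the closest approach is when both have stopped.
Minimum gap = 44.080 − 12.938 = 31.142 m.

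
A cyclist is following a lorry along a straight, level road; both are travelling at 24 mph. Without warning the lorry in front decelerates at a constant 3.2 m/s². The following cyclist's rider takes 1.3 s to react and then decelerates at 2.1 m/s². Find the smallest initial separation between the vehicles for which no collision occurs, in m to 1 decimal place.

Minimum gap ≈ 23.4 m

24 mph × 0.44704 = 10.7290 m/s.
Leader travels v²/(2a_L) = 115.111 / 6.400 = 17.986 m before stopping.
Follower covers v·t_r = 10.7290 × 1.3 = 13.948 m while reacting, then v²/(2a_F) = 115.111 / 4.200 = 27.407 m while braking, for a total of 13.948 + 27.407 = 41.355 m.
Since a_F ≤ a_L and the follower starts braking later, the follower is never slower than the leader, so the closest approach is when both have stopped.
Minimum gap = 41.355 − 17.986 = 23.369 m.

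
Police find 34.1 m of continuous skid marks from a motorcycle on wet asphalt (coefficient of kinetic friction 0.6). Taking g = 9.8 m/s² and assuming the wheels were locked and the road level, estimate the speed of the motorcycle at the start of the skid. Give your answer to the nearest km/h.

Deceleration a = μg = 0.6 × 9.8 = 5.880 m/s².
v = √(2a·d) = √(2 × 5.880 × 34.1) = √401.016 = 20.0254 m/s.
= 20.0254 × 3.6 = 72.091 km/h.

Initial speed ≈ 72 km/h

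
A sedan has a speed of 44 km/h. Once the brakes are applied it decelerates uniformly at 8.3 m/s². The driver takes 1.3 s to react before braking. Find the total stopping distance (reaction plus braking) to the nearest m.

44 km/h ÷ 3.6 = 12.2222 m/s.
Reaction distance = v·t_r = 12.2222 × 1.3 = 15.889 m.
Braking distance = v²/(2a) = 12.2222² / (2 × 8.300) = 149.382 / 16.600 = 8.999 m.
Total = 15.889 + 8.999 = 24.888 m.

Total stopping distance ≈ 25 m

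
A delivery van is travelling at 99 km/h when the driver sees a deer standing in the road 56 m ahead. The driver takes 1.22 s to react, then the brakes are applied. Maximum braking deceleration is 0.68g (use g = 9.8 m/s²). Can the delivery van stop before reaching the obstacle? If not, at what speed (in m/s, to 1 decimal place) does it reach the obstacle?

No — it strikes the obstacle at 21.4 m/s

99 km/h ÷ 3.6 = 27.5000 m/s.
a = 0.68 × 9.8 = 6.664 m/s².
Reaction distance = 27.5000 × 1.22 = 33.550 m.
Braking distance needed to stop: v²/(2a) = 756.250 / 13.328 = 56.741 m, so total needed = 33.550 + 56.741 = 90.291 m > 56 m — it cannot stop.
Distance remaining when braking begins: 56 − 33.550 = 22.450 m.
v² = v₀² − 2a·d = 756.250 − 2 × 6.664 × 22.450 = 457.036 m²/s².
v = √457.036 = 21.378 m/s.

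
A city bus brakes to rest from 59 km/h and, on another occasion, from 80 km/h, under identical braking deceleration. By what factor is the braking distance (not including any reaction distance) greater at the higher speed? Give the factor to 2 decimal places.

Factor ≈ 1.84

Braking distance d = v²/(2a), so with a fixed, d ∝ v².
Factor = (80/59)² = 1.3559² = 1.8385.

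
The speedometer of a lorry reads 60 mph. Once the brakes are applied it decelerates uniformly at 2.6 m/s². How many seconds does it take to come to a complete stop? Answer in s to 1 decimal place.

60 mph × 0.44704 = 26.8224 m/s.
Braking time = v/a = 26.8224 / 2.600 = 10.316 s.

Braking time ≈ 10.3 s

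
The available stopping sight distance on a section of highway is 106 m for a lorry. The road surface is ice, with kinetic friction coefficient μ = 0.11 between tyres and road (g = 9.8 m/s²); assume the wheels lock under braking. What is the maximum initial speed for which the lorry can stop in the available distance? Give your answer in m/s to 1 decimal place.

Maximum speed ≈ 15.1 m/s

a = μg = 0.11 × 9.8 = 1.078 m/s².
v²/(2a) = d ⇒ v = √(2 × 1.078 × 106) = √228.54 = 15.1175 m/s.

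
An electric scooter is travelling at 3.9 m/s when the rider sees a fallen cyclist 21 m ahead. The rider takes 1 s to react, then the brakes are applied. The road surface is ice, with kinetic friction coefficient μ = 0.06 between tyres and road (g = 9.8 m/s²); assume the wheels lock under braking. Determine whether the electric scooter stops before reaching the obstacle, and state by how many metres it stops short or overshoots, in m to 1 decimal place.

a = μg = 0.06 × 9.8 = 0.588 m/s².
Reaction distance = 3.9000 × 1 = 3.900 m.
Braking distance = v²/(2a) = 15.210 / 1.176 = 12.934 m.
Total stopping distance = 3.900 + 12.934 = 16.834 m, vs 21 m available — it stops with 21 − 16.834 = 4.166 m to spare.

Yes — it stops 4.2 m short of the obstacle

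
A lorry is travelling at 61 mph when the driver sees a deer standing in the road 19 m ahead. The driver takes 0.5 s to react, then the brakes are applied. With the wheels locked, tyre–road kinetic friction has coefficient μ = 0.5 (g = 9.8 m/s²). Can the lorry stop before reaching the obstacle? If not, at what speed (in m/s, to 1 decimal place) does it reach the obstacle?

No — it strikes the obstacle at 26.3 m/s

61 mph × 0.44704 = 27.2694 m/s.
a = μg = 0.5 × 9.8 = 4.900 m/s².
Reaction distance = 27.2694 × 0.5 = 13.635 m.
Braking distance needed to stop: v²/(2a) = 743.620 / 9.800 = 75.880 m, so total needed = 13.635 + 75.880 = 89.515 m > 19 m — it cannot stop.
Distance remaining when braking begins: 19 − 13.635 = 5.365 m.
v² = v₀² − 2a·d = 743.620 − 2 × 4.900 × 5.365 = 691.043 m²/s².
v = √691.043 = 26.288 m/s.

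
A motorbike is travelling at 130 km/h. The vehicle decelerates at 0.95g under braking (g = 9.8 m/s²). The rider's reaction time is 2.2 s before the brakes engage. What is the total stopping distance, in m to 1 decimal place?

130 km/h ÷ 3.6 = 36.1111 m/s.
a = 0.95 × 9.8 = 9.310 m/s².
Reaction distance = v·t_r = 36.1111 × 2.2 = 79.444 m.
Braking distance = v²/(2a) = 36.1111² / (2 × 9.310) = 1304.012 / 18.620 = 70.033 m.
Total = 79.444 + 70.033 = 149.477 m.

Total stopping distance ≈ 149.5 m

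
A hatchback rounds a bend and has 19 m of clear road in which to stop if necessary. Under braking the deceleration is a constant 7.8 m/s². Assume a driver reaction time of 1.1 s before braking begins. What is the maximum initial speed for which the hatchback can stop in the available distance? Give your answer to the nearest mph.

Stopping distance: v·t_r + v²/(2a) = 19 with t_r = 1.1 s and a = 7.800 m/s².
So v² + 17.160 v − 296.40 = 0.
Positive root: v = −a·t_r + √((a·t_r)² + 2a·d) = −8.580 + √(73.616 + 296.40) = 10.6558 m/s.
10.6558 m/s ÷ 0.44704 = 23.836 mph.

Maximum speed ≈ 24 mph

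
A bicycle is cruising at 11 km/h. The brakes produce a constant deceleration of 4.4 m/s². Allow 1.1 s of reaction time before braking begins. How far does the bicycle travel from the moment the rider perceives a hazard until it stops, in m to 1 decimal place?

Total stopping distance ≈ 4.4 m

11 km/h ÷ 3.6 = 3.0556 m/s.
Reaction distance = v·t_r = 3.0556 × 1.1 = 3.361 m.
Braking distance = v²/(2a) = 3.0556² / (2 × 4.400) = 9.337 / 8.800 = 1.061 m.
Total = 3.361 + 1.061 = 4.422 m.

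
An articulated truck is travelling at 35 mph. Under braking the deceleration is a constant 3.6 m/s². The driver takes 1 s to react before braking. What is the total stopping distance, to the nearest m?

Total stopping distance ≈ 50 m

35 mph × 0.44704 = 15.6464 m/s.
Reaction distance = v·t_r = 15.6464 × 1 = 15.646 m.
Braking distance = v²/(2a) = 15.6464² / (2 × 3.600) = 244.810 / 7.200 = 34.001 m.
Total = 15.646 + 34.001 = 49.647 m.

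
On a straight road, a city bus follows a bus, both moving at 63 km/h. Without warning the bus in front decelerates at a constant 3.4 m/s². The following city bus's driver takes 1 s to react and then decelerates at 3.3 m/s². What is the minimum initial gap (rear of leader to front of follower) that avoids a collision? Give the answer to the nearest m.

Minimum gap ≈ 19 m

63 km/h ÷ 3.6 = 17.5000 m/s.
Leader travels v²/(2a_L) = 306.250 / 6.800 = 45.037 m before stopping.
Follower covers v·t_r = 17.5000 × 1 = 17.500 m while reacting, then v²/(2a_F) = 306.250 / 6.600 = 46.402 m while braking, for a total of 17.500 + 46.402 = 63.902 m.
Since a_F ≤ a_L and the follower starts braking later, the follower is never slower than the leader, so the closest approach is when both have stopped.
Minimum gap = 63.902 − 45.037 = 18.865 m.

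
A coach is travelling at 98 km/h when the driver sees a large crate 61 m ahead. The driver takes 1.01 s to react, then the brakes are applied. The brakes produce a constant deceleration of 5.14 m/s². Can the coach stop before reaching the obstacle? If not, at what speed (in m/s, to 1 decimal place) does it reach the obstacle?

98 km/h ÷ 3.6 = 27.2222 m/s.
Reaction distance = 27.2222 × 1.01 = 27.494 m.
Braking distance needed to stop: v²/(2a) = 741.048 / 10.280 = 72.086 m, so total needed = 27.494 + 72.086 = 99.580 m > 61 m — it cannot stop.
Distance remaining when braking begins: 61 − 27.494 = 33.506 m.
v² = v₀² − 2a·d = 741.048 − 2 × 5.140 × 33.506 = 396.606 m²/s².
v = √396.606 = 19.915 m/s.

No — it strikes the obstacle at 19.9 m/s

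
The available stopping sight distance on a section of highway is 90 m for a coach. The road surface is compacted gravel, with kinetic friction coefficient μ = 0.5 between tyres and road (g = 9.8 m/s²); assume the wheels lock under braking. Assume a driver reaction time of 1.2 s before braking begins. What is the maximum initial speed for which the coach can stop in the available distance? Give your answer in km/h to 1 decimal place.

a = μg = 0.5 × 9.8 = 4.900 m/s².
Stopping distance: v·t_r + v²/(2a) = 90 with t_r = 1.2 s and a = 4.900 m/s².
So v² + 11.760 v − 882.00 = 0.
Positive root: v = −a·t_r + √((a·t_r)² + 2a·d) = −5.880 + √(34.574 + 882.00) = 24.3950 m/s.
24.3950 m/s × 3.6 = 87.822 km/h.

Maximum speed ≈ 87.8 km/h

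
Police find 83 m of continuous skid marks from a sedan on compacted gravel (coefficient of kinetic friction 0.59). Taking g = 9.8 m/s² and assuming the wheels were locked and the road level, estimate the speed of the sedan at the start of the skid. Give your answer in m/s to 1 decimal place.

Initial speed ≈ 31.0 m/s

Deceleration a = μg = 0.59 × 9.8 = 5.782 m/s².
v = √(2a·d) = √(2 × 5.782 × 83) = √959.812 = 30.9808 m/s.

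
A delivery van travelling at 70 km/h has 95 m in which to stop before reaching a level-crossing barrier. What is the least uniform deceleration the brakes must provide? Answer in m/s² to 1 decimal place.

Required deceleration ≈ 2.0 m/s²

70 km/h ÷ 3.6 = 19.4444 m/s.
v² = 2a·d ⇒ a = v²/(2d) = 19.4444² / (2 × 95.000) = 378.085 / 190.000 = 1.9899 m/s².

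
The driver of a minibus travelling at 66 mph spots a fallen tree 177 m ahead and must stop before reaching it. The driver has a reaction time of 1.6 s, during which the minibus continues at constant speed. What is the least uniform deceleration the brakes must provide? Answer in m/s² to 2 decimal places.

Required deceleration ≈ 3.35 m/s²

66 mph × 0.44704 = 29.5046 m/s.
Distance covered during reaction = 29.5046 × 1.6 = 47.207 m.
Distance available for braking: 177 − 47.207 = 129.793 m.
v² = 2a·d ⇒ a = v²/(2d) = 29.5046² / (2 × 129.793) = 870.521 / 259.586 = 3.3535 m/s².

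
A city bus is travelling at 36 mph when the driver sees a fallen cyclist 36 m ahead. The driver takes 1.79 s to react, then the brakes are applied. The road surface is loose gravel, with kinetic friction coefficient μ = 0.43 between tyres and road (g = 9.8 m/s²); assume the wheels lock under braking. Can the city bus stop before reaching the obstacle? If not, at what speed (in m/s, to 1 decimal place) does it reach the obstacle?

No — it strikes the obstacle at 14.1 m/s

36 mph × 0.44704 = 16.0934 m/s.
a = μg = 0.43 × 9.8 = 4.214 m/s².
Reaction distance = 16.0934 × 1.79 = 28.807 m.
Braking distance needed to stop: v²/(2a) = 258.998 / 8.428 = 30.731 m, so total needed = 28.807 + 30.731 = 59.538 m > 36 m — it cannot stop.
Distance remaining when braking begins: 36 − 28.807 = 7.193 m.
v² = v₀² − 2a·d = 258.998 − 2 × 4.214 × 7.193 = 198.375 m²/s².
v = √198.375 = 14.085 m/s.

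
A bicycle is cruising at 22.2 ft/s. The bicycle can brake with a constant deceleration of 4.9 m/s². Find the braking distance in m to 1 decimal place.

22.2 ft/s × 0.3048 = 6.7666 m/s.
Braking distance = v²/(2a) = 6.7666² / (2 × 4.900) = 45.787 / 9.800 = 4.672 m.

Braking distance ≈ 4.7 m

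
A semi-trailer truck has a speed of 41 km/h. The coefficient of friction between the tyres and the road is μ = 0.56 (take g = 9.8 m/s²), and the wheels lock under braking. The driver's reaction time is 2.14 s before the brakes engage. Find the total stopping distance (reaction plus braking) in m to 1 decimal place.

41 km/h ÷ 3.6 = 11.3889 m/s.
a = μg = 0.56 × 9.8 = 5.488 m/s².
Reaction distance = v·t_r = 11.3889 × 2.14 = 24.372 m.
Braking distance = v²/(2a) = 11.3889² / (2 × 5.488) = 129.707 / 10.976 = 11.817 m.
Total = 24.372 + 11.817 = 36.189 m.

Total stopping distance ≈ 36.2 m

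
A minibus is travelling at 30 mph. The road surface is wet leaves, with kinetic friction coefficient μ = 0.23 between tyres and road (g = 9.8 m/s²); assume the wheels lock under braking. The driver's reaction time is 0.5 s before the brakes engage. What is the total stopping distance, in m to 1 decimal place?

Total stopping distance ≈ 46.6 m

30 mph × 0.44704 = 13.4112 m/s.
a = μg = 0.23 × 9.8 = 2.254 m/s².
Reaction distance = v·t_r = 13.4112 × 0.5 = 6.706 m.
Braking distance = v²/(2a) = 13.4112² / (2 × 2.254) = 179.860 / 4.508 = 39.898 m.
Total = 6.706 + 39.898 = 46.604 m.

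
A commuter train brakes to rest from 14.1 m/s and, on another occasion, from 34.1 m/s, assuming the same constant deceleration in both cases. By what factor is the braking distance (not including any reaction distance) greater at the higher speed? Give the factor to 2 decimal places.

Braking distance d = v²/(2a), so with a fixed, d ∝ v².
Factor = (34.1/14.1)² = 2.4184² = 5.8487.

Factor ≈ 5.85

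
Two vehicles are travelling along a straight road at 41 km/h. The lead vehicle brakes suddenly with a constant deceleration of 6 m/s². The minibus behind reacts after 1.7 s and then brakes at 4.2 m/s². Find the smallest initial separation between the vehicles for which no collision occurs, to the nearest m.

Minimum gap ≈ 24 m

41 km/h ÷ 3.6 = 11.3889 m/s.
Leader travels v²/(2a_L) = 129.707 / 12.000 = 10.809 m before stopping.
Follower covers v·t_r = 11.3889 × 1.7 = 19.361 m while reacting, then v²/(2a_F) = 129.707 / 8.400 = 15.441 m while braking, for a total of 19.361 + 15.441 = 34.802 m.
Since a_F ≤ a_L and the follower starts braking later, the follower is never slower than the leader, so the closest approach is when both have stopped.
Minimum gap = 34.802 − 10.809 = 23.993 m.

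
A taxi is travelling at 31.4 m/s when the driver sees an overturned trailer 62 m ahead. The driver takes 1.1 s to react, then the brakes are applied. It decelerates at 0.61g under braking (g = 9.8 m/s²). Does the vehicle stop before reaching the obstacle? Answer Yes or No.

a = 0.61 × 9.8 = 5.978 m/s².
Reaction distance = 31.4000 × 1.1 = 34.540 m.
Braking distance = v²/(2a) = 985.960 / 11.956 = 82.466 m.
Total stopping distance = 34.540 + 82.466 = 117.006 m, vs 62 m available — it cannot stop in time and overshoots by 117.006 − 62 = 55.006 m.

No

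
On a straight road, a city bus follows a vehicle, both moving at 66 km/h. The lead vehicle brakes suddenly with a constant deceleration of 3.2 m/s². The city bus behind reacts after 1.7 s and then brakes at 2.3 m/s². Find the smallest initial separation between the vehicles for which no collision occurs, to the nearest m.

Minimum gap ≈ 52 m

66 km/h ÷ 3.6 = 18.3333 m/s.
Leader travels v²/(2a_L) = 336.110 / 6.400 = 52.517 m before stopping.
Follower covers v·t_r = 18.3333 × 1.7 = 31.167 m while reacting, then v²/(2a_F) = 336.110 / 4.600 = 73.067 m while braking, for a total of 31.167 + 73.067 = 104.234 m.
Since a_F ≤ a_L and the follower starts braking later, the follower is never slower than the leader, so the closest approach is when both have stopped.
Minimum gap = 104.234 − 52.517 = 51.717 m.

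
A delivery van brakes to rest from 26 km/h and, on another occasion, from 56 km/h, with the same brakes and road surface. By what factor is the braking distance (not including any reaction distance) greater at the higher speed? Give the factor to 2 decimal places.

Braking distance d = v²/(2a), so with a fixed, d ∝ v².
Factor = (56/26)² = 2.1538² = 4.6389.

Factor ≈ 4.64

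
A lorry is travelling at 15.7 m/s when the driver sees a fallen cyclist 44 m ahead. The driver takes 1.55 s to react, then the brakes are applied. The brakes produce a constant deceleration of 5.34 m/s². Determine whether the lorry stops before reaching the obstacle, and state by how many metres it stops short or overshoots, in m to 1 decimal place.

No — it overshoots by 3.4 m

Reaction distance = 15.7000 × 1.55 = 24.335 m.
Braking distance = v²/(2a) = 246.490 / 10.680 = 23.080 m.
Total stopping distance = 24.335 + 23.080 = 47.415 m, vs 44 m available — it cannot stop in time and overshoots by 47.415 − 44 = 3.415 m.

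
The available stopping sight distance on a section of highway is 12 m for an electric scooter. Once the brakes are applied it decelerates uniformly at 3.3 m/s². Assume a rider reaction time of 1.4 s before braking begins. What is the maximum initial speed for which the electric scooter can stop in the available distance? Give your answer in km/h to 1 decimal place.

Maximum speed ≈ 19.5 km/h

Stopping distance: v·t_r + v²/(2a) = 12 with t_r = 1.4 s and a = 3.300 m/s².
So v² + 9.240 v − 79.20 = 0.
Positive root: v = −a·t_r + √((a·t_r)² + 2a·d) = −4.620 + √(21.344 + 79.20) = 5.4072 m/s.
5.4072 m/s × 3.6 = 19.466 km/h.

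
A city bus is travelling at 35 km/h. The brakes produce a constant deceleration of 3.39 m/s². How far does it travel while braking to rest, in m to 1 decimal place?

35 km/h ÷ 3.6 = 9.7222 m/s.
Braking distance = v²/(2a) = 9.7222² / (2 × 3.390) = 94.521 / 6.780 = 13.941 m.

Braking distance ≈ 13.9 m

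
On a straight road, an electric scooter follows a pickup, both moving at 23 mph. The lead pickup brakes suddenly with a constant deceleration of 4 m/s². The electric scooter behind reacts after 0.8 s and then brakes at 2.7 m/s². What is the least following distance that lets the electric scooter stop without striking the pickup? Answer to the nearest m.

23 mph × 0.44704 = 10.2819 m/s.
Leader travels v²/(2a_L) = 105.717 / 8.000 = 13.215 m before stopping.
Follower covers v·t_r = 10.2819 × 0.8 = 8.226 m while reacting, then v²/(2a_F) = 105.717 / 5.400 = 19.577 m while braking, for a total of 8.226 + 19.577 = 27.803 m.
Since a_F ≤ a_L and the follower starts braking later, the follower is never slower than the leader, so the closest approach is when both have stopped.
Minimum gap = 27.803 − 13.215 = 14.588 m.

Minimum gap ≈ 15 m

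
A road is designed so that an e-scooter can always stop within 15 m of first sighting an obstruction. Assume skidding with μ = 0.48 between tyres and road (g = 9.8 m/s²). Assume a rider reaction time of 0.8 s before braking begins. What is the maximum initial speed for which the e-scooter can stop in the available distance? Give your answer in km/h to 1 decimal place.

Maximum speed ≈ 31.3 km/h

a = μg = 0.48 × 9.8 = 4.704 m/s².
Stopping distance: v·t_r + v²/(2a) = 15 with t_r = 0.8 s and a = 4.704 m/s².
So v² + 7.526 v − 141.12 = 0.
Positive root: v = −a·t_r + √((a·t_r)² + 2a·d) = −3.763 + √(14.160 + 141.12) = 8.6981 m/s.
8.6981 m/s × 3.6 = 31.313 km/h.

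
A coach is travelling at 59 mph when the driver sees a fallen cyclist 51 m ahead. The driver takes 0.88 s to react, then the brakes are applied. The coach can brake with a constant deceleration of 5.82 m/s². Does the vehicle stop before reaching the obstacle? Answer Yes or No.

No

59 mph × 0.44704 = 26.3754 m/s.
Reaction distance = 26.3754 × 0.88 = 23.210 m.
Braking distance = v²/(2a) = 695.662 / 11.640 = 59.765 m.
Total stopping distance = 23.210 + 59.765 = 82.975 m, vs 51 m available — it cannot stop in time and overshoots by 82.975 − 51 = 31.975 m.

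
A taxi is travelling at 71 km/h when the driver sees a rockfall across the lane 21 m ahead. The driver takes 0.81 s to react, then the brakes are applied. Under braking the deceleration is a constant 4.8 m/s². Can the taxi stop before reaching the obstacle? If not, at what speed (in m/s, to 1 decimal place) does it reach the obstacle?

No — it strikes the obstacle at 18.5 m/s

71 km/h ÷ 3.6 = 19.7222 m/s.
Reaction distance = 19.7222 × 0.81 = 15.975 m.
Braking distance needed to stop: v²/(2a) = 388.965 / 9.600 = 40.517 m, so total needed = 15.975 + 40.517 = 56.492 m > 21 m — it cannot stop.
Distance remaining when braking begins: 21 − 15.975 = 5.025 m.
v² = v₀² − 2a·d = 388.965 − 2 × 4.800 × 5.025 = 340.725 m²/s².
v = √340.725 = 18.459 m/s.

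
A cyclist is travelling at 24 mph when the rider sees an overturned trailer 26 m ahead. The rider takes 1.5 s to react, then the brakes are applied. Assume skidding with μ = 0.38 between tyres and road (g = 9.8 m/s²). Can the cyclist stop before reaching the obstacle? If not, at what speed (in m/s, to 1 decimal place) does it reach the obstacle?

24 mph × 0.44704 = 10.7290 m/s.
a = μg = 0.38 × 9.8 = 3.724 m/s².
Reaction distance = 10.7290 × 1.5 = 16.093 m.
Braking distance needed to stop: v²/(2a) = 115.111 / 7.448 = 15.455 m, so total needed = 16.093 + 15.455 = 31.548 m > 26 m — it cannot stop.
Distance remaining when braking begins: 26 − 16.093 = 9.907 m.
v² = v₀² − 2a·d = 115.111 − 2 × 3.724 × 9.907 = 41.324 m²/s².
v = √41.324 = 6.428 m/s.

No — it strikes the obstacle at 6.4 m/s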